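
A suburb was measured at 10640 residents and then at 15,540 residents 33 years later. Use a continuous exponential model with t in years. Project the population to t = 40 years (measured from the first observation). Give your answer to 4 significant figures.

≈ 16,840 residents

r = ln(15540/10640) / 33 ≈ 0.011479 per year
P(40) = 10640 · e^(0.011479·40) = 10640 · 1.58272 ≈ 16840.19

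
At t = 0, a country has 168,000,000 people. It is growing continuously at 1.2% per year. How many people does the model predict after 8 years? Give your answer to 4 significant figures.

P(8) = 168000000 · e^(0.012·8) = 168000000 · e^(0.096)
= 168000000 · 1.10076 ≈ 184927522.75

≈ 184,900,000 people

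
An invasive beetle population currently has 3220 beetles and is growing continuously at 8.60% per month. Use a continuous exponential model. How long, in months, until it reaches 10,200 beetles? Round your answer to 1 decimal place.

t ≈ 13.4 months

10200 = 3220 · e^(0.086·t)
t = ln(10200/3220) / 0.086 = ln(3.1677) / 0.086 = 1.15301 / 0.086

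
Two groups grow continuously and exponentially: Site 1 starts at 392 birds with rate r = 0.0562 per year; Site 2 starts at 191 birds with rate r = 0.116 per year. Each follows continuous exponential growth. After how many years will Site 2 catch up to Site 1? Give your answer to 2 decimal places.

392·e^(0.0562t) = 191·e^(0.116t)
392/191 = e^((0.116 − 0.0562)t) → ln(2.05236) = 0.0598·t
t = 0.71899 / 0.0598

t ≈ 12.02 years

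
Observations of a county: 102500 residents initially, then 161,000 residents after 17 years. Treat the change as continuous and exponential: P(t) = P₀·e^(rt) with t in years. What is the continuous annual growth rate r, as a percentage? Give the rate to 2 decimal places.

r ≈ 2.66% per year

161000 = 102500 · e^(r·17)
e^(17r) = 161000/102500 = 1.57073
r = ln(1.57073) / 17 = 0.45154 / 17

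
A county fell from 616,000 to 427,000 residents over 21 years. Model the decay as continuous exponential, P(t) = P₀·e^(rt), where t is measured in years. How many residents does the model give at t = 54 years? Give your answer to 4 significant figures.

r = ln(427000/616000) / 21 ≈ -0.017451 per year
P(54) = 616000 · e^(-0.017451·54) = 616000 · 0.38972 ≈ 240065.95

≈ 240,100 residents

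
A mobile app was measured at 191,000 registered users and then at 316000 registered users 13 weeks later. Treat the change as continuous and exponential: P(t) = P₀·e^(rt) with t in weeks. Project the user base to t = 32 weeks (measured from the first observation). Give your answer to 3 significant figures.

r = ln(316000/191000) / 13 ≈ 0.038728 per week
P(32) = 191000 · e^(0.038728·32) = 191000 · 3.45322 ≈ 659565.45

≈ 660,000 registered users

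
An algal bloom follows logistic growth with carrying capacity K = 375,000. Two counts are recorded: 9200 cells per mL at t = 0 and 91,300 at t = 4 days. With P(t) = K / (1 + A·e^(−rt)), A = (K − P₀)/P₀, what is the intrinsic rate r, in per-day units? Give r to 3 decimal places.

A = (375000 − 9200)/9200 = 39.76087
91300 = 375000/(1 + 39.76087·e^(−r·4)) → e^(−4r) = (4.10734 − 1)/39.76087 = 0.078151
r = −ln(0.078151)/4 = 2.54912/4

r ≈ 0.637 per day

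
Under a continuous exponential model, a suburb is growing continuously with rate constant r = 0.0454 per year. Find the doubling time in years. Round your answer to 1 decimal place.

doubling time = ln(2) / |r| = 0.69315 / 0.0454

doubling time ≈ 15.3 years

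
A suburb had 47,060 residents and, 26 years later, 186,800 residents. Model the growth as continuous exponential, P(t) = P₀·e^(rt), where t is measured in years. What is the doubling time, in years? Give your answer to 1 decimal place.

doubling time ≈ 13.1 years

r = ln(186800/47060) / 26 = ln(3.9694) / 26 ≈ 0.053024 per year
doubling time = ln 2 / |r| = 0.69315 / 0.053024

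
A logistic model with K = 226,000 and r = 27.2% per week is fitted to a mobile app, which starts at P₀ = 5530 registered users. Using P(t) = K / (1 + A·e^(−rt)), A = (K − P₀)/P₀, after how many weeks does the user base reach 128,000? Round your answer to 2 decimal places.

t ≈ 14.53 weeks

A = (226000 − 5530)/5530 = 39.86799
128000 = 226000/(1 + 39.86799·e^(−0.272t)) → 1 + 39.86799·e^(−0.272t) = 1.76562
e^(−0.272t) = 0.019204 → t = ln(52.07248)/0.272 = 3.95264/0.272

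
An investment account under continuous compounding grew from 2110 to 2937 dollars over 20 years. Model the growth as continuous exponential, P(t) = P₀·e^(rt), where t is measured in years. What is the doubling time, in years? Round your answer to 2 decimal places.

r = ln(2937/2110) / 20 = ln(1.39194) / 20 ≈ 0.016535 per year
doubling time = ln 2 / |r| = 0.69315 / 0.016535

doubling time ≈ 41.92 years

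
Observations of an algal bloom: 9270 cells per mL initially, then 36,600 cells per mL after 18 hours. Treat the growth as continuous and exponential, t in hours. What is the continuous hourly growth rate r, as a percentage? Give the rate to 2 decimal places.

r ≈ 7.63% per hour

36600 = 9270 · e^(r·18)
e^(18r) = 36600/9270 = 3.94822
r = ln(3.94822) / 18 = 1.37326 / 18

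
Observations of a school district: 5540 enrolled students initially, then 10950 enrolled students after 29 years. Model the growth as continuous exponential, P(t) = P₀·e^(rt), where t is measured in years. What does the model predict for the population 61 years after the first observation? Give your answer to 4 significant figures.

r = ln(10950/5540) / 29 ≈ 0.023495 per year
P(61) = 5540 · e^(0.023495·61) = 5540 · 4.19198 ≈ 23223.59

≈ 23,220 enrolled students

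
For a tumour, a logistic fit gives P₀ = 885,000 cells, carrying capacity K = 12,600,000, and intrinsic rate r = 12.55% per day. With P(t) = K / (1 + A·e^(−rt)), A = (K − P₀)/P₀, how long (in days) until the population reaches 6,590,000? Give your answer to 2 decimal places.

t ≈ 21.32 days

A = (12600000 − 885000)/885000 = 13.23729
6590000 = 12600000/(1 + 13.23729·e^(−0.1255t)) → 1 + 13.23729·e^(−0.1255t) = 1.91199
e^(−0.1255t) = 0.068895 → t = ln(14.51476)/0.1255 = 2.67517/0.1255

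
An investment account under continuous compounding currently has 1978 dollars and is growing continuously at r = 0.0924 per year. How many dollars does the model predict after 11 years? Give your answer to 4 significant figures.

P(11) = 1978 · e^(0.0924·11) = 1978 · e^(1.0164)
= 1978 · 2.76323 ≈ 5465.67

≈ 5,466 dollars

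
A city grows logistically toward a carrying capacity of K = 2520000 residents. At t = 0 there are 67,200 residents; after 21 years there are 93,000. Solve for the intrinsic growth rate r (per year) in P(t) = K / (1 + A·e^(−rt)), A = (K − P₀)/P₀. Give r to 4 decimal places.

r ≈ 0.0160 per year

A = (2520000 − 67200)/67200 = 36.5
93000 = 2520000/(1 + 36.5·e^(−r·21)) → e^(−21r) = (27.09677 − 1)/36.5 = 0.71498
r = −ln(0.71498)/21 = 0.3355/21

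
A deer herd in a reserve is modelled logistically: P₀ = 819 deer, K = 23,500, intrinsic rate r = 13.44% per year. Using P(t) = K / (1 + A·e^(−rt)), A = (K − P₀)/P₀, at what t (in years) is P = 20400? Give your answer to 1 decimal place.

t ≈ 38.7 years

A = (23500 − 819)/819 = 27.69353
20400 = 23500/(1 + 27.69353·e^(−0.1344t)) → 1 + 27.69353·e^(−0.1344t) = 1.15196
e^(−0.1344t) = 0.005487 → t = ln(182.24129)/0.1344 = 5.20533/0.1344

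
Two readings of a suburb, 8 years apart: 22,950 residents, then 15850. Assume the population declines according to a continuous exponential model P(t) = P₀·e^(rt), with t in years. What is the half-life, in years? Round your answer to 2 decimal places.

half-life ≈ 14.98 years

r = ln(15850/22950) / 8 = ln(0.69063) / 8 ≈ -0.046269 per year
half-life = ln 2 / |r| = 0.69315 / 0.046269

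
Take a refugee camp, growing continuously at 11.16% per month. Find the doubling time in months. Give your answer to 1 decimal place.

doubling time = ln(2) / |r| = 0.69315 / 0.1116

doubling time ≈ 6.2 months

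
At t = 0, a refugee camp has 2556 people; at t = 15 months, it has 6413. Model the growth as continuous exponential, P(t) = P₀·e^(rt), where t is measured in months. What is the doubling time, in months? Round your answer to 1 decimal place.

r = ln(6413/2556) / 15 = ln(2.509) / 15 ≈ 0.061326 per month
doubling time = ln 2 / |r| = 0.69315 / 0.061326

doubling time ≈ 11.3 months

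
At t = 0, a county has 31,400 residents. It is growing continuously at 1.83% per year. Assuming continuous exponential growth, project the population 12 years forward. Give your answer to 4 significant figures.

≈ 39,110 residents

P(12) = 31400 · e^(0.0183·12) = 31400 · e^(0.2196)
= 31400 · 1.24558 ≈ 39111.16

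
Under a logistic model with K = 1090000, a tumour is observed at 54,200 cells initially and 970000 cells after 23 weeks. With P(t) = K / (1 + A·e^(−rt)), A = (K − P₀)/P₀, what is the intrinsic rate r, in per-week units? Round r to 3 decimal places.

r ≈ 0.219 per week

A = (1090000 − 54200)/54200 = 19.1107
970000 = 1090000/(1 + 19.1107·e^(−r·23)) → e^(−23r) = (1.12371 − 1)/19.1107 = 0.006473
r = −ln(0.006473)/23 = 5.04005/23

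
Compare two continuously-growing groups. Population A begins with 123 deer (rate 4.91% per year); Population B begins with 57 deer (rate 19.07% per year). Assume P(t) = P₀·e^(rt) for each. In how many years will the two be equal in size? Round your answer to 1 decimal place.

t ≈ 5.4 years

123·e^(0.0491t) = 57·e^(0.1907t)
123/57 = e^((0.1907 − 0.0491)t) → ln(2.15789) = 0.1416·t
t = 0.76913 / 0.1416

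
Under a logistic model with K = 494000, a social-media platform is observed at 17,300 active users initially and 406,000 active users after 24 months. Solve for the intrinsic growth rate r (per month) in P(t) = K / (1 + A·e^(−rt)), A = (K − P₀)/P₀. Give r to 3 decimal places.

r ≈ 0.202 per month

A = (494000 − 17300)/17300 = 27.55491
406000 = 494000/(1 + 27.55491·e^(−r·24)) → e^(−24r) = (1.21675 − 1)/27.55491 = 0.007866
r = −ln(0.007866)/24 = 4.8452/24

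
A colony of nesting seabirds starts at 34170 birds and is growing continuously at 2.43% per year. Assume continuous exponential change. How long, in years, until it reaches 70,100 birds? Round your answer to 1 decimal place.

t ≈ 29.6 years

70100 = 34170 · e^(0.0243·t)
t = ln(70100/34170) / 0.0243 = ln(2.05151) / 0.0243 = 0.71857 / 0.0243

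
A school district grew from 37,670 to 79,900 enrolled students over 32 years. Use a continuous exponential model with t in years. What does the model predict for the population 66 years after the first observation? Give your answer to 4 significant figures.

≈ 177,600 enrolled students

r = ln(79900/37670) / 32 ≈ 0.023497 per year
P(66) = 37670 · e^(0.023497·66) = 37670 · 4.71533 ≈ 177626.35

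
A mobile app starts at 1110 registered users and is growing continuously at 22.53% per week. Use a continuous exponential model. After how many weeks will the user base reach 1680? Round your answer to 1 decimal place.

t ≈ 1.8 weeks

1680 = 1110 · e^(0.2253·t)
t = ln(1680/1110) / 0.2253 = ln(1.51351) / 0.2253 = 0.41443 / 0.2253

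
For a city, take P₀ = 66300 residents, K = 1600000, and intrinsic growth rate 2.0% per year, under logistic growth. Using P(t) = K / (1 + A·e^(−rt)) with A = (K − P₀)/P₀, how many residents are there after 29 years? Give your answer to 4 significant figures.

A = (1600000 − 66300)/66300 = 23.13273
P(29) = 1600000 / (1 + 23.13273·e^(−0.02·29)) = 1600000 / (1 + 23.13273·0.559898)
= 1600000 / 13.95198 ≈ 114679.08

≈ 114,700 residents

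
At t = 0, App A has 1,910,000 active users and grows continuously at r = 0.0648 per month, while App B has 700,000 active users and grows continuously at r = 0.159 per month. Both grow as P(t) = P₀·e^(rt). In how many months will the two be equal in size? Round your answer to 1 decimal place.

1910000·e^(0.0648t) = 700000·e^(0.159t)
1910000/700000 = e^((0.159 − 0.0648)t) → ln(2.72857) = 0.0942·t
t = 1.00378 / 0.0942

t ≈ 10.7 months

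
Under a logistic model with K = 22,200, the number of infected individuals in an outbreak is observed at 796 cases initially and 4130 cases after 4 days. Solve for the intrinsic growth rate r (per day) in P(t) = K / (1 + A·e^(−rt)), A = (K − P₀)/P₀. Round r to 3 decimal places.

r ≈ 0.454 per day

A = (22200 − 796)/796 = 26.88945
4130 = 22200/(1 + 26.88945·e^(−r·4)) → e^(−4r) = (5.3753 − 1)/26.88945 = 0.162714
r = −ln(0.162714)/4 = 1.81576/4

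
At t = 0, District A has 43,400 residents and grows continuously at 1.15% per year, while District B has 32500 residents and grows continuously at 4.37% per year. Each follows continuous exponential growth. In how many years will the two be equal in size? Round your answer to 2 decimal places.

t ≈ 8.98 years

43400·e^(0.0115t) = 32500·e^(0.0437t)
43400/32500 = e^((0.0437 − 0.0115)t) → ln(1.33538) = 0.0322·t
t = 0.28922 / 0.0322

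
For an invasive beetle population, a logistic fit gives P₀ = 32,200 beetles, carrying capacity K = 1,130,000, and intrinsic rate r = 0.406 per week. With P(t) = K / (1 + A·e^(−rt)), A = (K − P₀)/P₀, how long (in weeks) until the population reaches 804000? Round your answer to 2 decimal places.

t ≈ 10.92 weeks

A = (1130000 − 32200)/32200 = 34.09317
804000 = 1130000/(1 + 34.09317·e^(−0.406t)) → 1 + 34.09317·e^(−0.406t) = 1.40547
e^(−0.406t) = 0.011893 → t = ln(84.08254)/0.406 = 4.4318/0.406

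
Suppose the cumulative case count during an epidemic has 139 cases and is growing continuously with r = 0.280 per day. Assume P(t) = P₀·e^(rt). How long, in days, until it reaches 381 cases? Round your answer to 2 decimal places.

t ≈ 3.60 days

381 = 139 · e^(0.28·t)
t = ln(381/139) / 0.28 = ln(2.74101) / 0.28 = 1.00833 / 0.28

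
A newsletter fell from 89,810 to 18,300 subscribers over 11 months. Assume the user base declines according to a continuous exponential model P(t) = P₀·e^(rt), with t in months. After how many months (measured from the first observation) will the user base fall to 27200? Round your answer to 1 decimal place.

t ≈ 8.3 months

r = ln(18300/89810) / 11 ≈ -0.144618 per month
t = ln(27200/89810) / r = -1.19448 / -0.144618 ≈ 8.26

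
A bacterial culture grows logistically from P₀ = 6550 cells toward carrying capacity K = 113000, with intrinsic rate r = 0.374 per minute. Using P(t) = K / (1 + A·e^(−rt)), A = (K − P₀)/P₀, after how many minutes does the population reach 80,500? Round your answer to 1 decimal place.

t ≈ 9.9 minutes

A = (113000 − 6550)/6550 = 16.25191
80500 = 113000/(1 + 16.25191·e^(−0.374t)) → 1 + 16.25191·e^(−0.374t) = 1.40373
e^(−0.374t) = 0.024842 → t = ln(40.25473)/0.374 = 3.69523/0.374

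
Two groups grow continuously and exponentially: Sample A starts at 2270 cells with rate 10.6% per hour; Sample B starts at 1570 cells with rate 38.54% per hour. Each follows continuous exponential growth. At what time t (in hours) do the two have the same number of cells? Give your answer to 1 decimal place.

2270·e^(0.106t) = 1570·e^(0.3854t)
2270/1570 = e^((0.3854 − 0.106)t) → ln(1.44586) = 0.2794·t
t = 0.3687 / 0.2794

t ≈ 1.3 hours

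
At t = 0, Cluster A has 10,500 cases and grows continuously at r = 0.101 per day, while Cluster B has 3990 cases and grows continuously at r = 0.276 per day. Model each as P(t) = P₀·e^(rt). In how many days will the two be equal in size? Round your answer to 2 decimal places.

10500·e^(0.101t) = 3990·e^(0.276t)
10500/3990 = e^((0.276 − 0.101)t) → ln(2.63158) = 0.175·t
t = 0.96758 / 0.175

t ≈ 5.53 days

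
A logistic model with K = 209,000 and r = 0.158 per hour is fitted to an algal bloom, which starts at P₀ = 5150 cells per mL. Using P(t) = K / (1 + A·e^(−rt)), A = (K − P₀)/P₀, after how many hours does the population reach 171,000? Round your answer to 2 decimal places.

A = (209000 − 5150)/5150 = 39.58252
171000 = 209000/(1 + 39.58252·e^(−0.158t)) → 1 + 39.58252·e^(−0.158t) = 1.22222
e^(−0.158t) = 0.005614 → t = ln(178.12136)/0.158 = 5.18247/0.158

t ≈ 32.80 hours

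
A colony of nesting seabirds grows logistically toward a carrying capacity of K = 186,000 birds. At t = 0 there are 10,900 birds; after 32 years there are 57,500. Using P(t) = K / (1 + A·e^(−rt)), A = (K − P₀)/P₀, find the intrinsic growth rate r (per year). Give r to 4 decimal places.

A = (186000 − 10900)/10900 = 16.06422
57500 = 186000/(1 + 16.06422·e^(−r·32)) → e^(−32r) = (3.23478 − 1)/16.06422 = 0.139116
r = −ln(0.139116)/32 = 1.97245/32

r ≈ 0.0616 per year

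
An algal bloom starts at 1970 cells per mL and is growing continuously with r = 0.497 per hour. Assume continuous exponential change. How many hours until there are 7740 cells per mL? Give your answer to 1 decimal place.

7740 = 1970 · e^(0.497·t)
t = ln(7740/1970) / 0.497 = ln(3.92893) / 0.497 = 1.36837 / 0.497

t ≈ 2.8 hours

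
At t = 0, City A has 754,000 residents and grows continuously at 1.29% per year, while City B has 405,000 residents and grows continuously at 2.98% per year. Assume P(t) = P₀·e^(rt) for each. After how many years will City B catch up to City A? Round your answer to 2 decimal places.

754000·e^(0.0129t) = 405000·e^(0.0298t)
754000/405000 = e^((0.0298 − 0.0129)t) → ln(1.86173) = 0.0169·t
t = 0.62151 / 0.0169

t ≈ 36.78 years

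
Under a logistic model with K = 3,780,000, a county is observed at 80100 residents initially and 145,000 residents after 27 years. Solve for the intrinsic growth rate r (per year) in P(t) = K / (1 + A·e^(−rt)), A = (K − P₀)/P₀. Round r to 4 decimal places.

A = (3780000 − 80100)/80100 = 46.19101
145000 = 3780000/(1 + 46.19101·e^(−r·27)) → e^(−27r) = (26.06897 − 1)/46.19101 = 0.542724
r = −ln(0.542724)/27 = 0.61115/27

r ≈ 0.0226 per year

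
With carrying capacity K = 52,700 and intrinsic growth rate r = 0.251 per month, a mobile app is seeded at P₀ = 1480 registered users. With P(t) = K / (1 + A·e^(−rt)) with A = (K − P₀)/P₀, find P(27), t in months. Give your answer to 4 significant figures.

≈ 50,700 registered users

A = (52700 − 1480)/1480 = 34.60811
P(27) = 52700 / (1 + 34.60811·e^(−0.251·27)) = 52700 / (1 + 34.60811·0.00114)
= 52700 / 1.03944 ≈ 50700.26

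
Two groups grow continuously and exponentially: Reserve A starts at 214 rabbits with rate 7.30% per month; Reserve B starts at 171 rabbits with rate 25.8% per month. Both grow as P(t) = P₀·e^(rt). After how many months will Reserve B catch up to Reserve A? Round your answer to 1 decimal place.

214·e^(0.073t) = 171·e^(0.258t)
214/171 = e^((0.258 − 0.073)t) → ln(1.25146) = 0.185·t
t = 0.22431 / 0.185

t ≈ 1.2 months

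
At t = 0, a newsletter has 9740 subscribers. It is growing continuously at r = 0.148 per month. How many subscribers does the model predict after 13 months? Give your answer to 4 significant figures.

≈ 66,700 subscribers

P(13) = 9740 · e^(0.148·13) = 9740 · e^(1.924)
= 9740 · 6.8483 ≈ 66702.41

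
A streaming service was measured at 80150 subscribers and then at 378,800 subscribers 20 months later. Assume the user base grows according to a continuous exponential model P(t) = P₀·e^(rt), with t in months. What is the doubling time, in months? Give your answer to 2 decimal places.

doubling time ≈ 8.93 months

r = ln(378800/80150) / 20 = ln(4.72614) / 20 ≈ 0.077655 per month
doubling time = ln 2 / |r| = 0.69315 / 0.077655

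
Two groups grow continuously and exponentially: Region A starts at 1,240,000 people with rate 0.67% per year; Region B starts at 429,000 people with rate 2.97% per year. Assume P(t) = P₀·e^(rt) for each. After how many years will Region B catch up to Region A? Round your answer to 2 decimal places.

t ≈ 46.15 years

1240000·e^(0.0067t) = 429000·e^(0.0297t)
1240000/429000 = e^((0.0297 − 0.0067)t) → ln(2.89044) = 0.023·t
t = 1.06141 / 0.023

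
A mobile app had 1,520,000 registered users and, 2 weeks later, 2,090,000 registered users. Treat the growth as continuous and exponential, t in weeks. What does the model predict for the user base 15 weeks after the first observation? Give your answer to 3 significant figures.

r = ln(2090000/1520000) / 2 ≈ 0.159227 per week
P(15) = 1520000 · e^(0.159227·15) = 1520000 · 10.89608 ≈ 16562039.81

≈ 16,600,000 registered users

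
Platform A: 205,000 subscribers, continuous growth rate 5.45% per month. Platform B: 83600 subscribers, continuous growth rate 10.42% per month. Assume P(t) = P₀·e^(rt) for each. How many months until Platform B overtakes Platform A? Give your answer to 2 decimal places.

205000·e^(0.0545t) = 83600·e^(0.1042t)
205000/83600 = e^((0.1042 − 0.0545)t) → ln(2.45215) = 0.0497·t
t = 0.89697 / 0.0497

t ≈ 18.05 months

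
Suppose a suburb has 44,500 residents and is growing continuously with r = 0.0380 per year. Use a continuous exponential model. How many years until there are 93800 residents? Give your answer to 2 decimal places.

93800 = 44500 · e^(0.038·t)
t = ln(93800/44500) / 0.038 = ln(2.10787) / 0.038 = 0.74568 / 0.038

t ≈ 19.62 years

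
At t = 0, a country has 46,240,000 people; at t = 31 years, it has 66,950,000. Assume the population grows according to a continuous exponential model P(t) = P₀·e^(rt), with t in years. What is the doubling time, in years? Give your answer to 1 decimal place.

r = ln(66950000/46240000) / 31 = ln(1.44788) / 31 ≈ 0.011939 per year
doubling time = ln 2 / |r| = 0.69315 / 0.011939

doubling time ≈ 58.1 years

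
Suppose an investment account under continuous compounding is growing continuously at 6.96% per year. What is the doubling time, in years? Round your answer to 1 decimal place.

doubling time ≈ 10.0 years

doubling time = ln(2) / |r| = 0.69315 / 0.0696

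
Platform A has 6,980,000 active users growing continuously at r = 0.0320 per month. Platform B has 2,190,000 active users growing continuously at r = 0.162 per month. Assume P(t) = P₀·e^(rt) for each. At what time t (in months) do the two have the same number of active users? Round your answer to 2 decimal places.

t ≈ 8.92 months

6980000·e^(0.032t) = 2190000·e^(0.162t)
6980000/2190000 = e^((0.162 − 0.032)t) → ln(3.18721) = 0.13·t
t = 1.15915 / 0.13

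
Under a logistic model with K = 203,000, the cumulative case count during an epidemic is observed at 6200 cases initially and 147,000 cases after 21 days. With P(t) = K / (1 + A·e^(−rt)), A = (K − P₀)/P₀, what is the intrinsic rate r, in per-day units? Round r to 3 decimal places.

r ≈ 0.211 per day

A = (203000 − 6200)/6200 = 31.74194
147000 = 203000/(1 + 31.74194·e^(−r·21)) → e^(−21r) = (1.38095 − 1)/31.74194 = 0.012002
r = −ln(0.012002)/21 = 4.42272/21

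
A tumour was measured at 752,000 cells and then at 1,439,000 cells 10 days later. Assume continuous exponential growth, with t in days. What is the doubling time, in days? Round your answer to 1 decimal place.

doubling time ≈ 10.7 days

r = ln(1439000/752000) / 10 = ln(1.91356) / 10 ≈ 0.064897 per day
doubling time = ln 2 / |r| = 0.69315 / 0.064897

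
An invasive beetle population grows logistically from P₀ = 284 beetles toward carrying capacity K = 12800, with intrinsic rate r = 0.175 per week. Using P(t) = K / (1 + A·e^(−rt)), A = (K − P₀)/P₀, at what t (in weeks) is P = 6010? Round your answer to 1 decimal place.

A = (12800 − 284)/284 = 44.07042
6010 = 12800/(1 + 44.07042·e^(−0.175t)) → 1 + 44.07042·e^(−0.175t) = 2.12978
e^(−0.175t) = 0.025636 → t = ln(39.00784)/0.175 = 3.66376/0.175

t ≈ 20.9 weeks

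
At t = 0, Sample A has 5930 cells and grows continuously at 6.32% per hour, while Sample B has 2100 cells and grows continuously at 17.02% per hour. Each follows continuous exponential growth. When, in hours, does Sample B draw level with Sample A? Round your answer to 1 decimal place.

5930·e^(0.0632t) = 2100·e^(0.1702t)
5930/2100 = e^((0.1702 − 0.0632)t) → ln(2.82381) = 0.107·t
t = 1.03809 / 0.107

t ≈ 9.7 hours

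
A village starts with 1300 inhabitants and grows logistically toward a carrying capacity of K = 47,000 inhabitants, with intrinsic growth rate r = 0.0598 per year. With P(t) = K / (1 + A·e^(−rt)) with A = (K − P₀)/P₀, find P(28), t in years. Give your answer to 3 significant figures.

A = (47000 − 1300)/1300 = 35.15385
P(28) = 47000 / (1 + 35.15385·e^(−0.0598·28)) = 47000 / (1 + 35.15385·0.187421)
= 47000 / 7.58855 ≈ 6193.54

≈ 6,190 inhabitants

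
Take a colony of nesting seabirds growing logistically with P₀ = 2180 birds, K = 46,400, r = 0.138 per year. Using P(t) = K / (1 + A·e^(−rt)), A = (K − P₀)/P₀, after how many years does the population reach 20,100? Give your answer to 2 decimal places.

t ≈ 19.86 years

A = (46400 − 2180)/2180 = 20.2844
20100 = 46400/(1 + 20.2844·e^(−0.138t)) → 1 + 20.2844·e^(−0.138t) = 2.30846
e^(−0.138t) = 0.064506 → t = ln(15.50253)/0.138 = 2.741/0.138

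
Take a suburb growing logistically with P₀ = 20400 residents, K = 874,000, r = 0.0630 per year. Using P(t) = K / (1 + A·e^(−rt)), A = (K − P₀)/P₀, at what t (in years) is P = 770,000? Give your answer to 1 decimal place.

t ≈ 91.0 years

A = (874000 − 20400)/20400 = 41.84314
770000 = 874000/(1 + 41.84314·e^(−0.063t)) → 1 + 41.84314·e^(−0.063t) = 1.13506
e^(−0.063t) = 0.003228 → t = ln(309.80015)/0.063 = 5.73593/0.063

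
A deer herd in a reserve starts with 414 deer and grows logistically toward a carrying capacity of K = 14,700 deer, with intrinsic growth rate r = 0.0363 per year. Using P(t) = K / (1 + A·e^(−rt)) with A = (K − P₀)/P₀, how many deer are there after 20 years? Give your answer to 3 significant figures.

A = (14700 − 414)/414 = 34.50725
P(20) = 14700 / (1 + 34.50725·e^(−0.0363·20)) = 14700 / (1 + 34.50725·0.48384)
= 14700 / 17.696 ≈ 830.7

≈ 831 deer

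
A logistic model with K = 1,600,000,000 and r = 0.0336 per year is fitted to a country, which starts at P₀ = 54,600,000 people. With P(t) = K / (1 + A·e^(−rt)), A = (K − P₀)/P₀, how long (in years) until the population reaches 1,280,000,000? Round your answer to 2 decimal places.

t ≈ 140.75 years

A = (1600000000 − 54600000)/54600000 = 28.30403
1280000000 = 1600000000/(1 + 28.30403·e^(−0.0336t)) → 1 + 28.30403·e^(−0.0336t) = 1.25
e^(−0.0336t) = 0.008833 → t = ln(113.21612)/0.0336 = 4.7293/0.0336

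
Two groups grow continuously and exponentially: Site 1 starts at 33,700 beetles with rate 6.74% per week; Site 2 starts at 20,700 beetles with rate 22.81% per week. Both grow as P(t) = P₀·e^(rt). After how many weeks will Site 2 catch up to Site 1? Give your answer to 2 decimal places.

t ≈ 3.03 weeks

33700·e^(0.0674t) = 20700·e^(0.2281t)
33700/20700 = e^((0.2281 − 0.0674)t) → ln(1.62802) = 0.1607·t
t = 0.48736 / 0.1607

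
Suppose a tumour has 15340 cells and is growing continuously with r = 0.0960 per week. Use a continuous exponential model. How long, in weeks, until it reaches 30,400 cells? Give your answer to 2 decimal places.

30400 = 15340 · e^(0.096·t)
t = ln(30400/15340) / 0.096 = ln(1.98175) / 0.096 = 0.68398 / 0.096

t ≈ 7.12 weeks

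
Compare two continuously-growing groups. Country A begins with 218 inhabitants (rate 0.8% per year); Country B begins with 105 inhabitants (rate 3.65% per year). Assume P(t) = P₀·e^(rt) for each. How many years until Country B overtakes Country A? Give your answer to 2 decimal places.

218·e^(0.008t) = 105·e^(0.0365t)
218/105 = e^((0.0365 − 0.008)t) → ln(2.07619) = 0.0285·t
t = 0.73053 / 0.0285

t ≈ 25.63 years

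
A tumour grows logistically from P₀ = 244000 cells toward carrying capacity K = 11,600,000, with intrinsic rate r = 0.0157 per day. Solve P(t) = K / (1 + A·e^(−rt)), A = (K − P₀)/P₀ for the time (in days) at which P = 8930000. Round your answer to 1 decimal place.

A = (11600000 − 244000)/244000 = 46.54098
8930000 = 11600000/(1 + 46.54098·e^(−0.0157t)) → 1 + 46.54098·e^(−0.0157t) = 1.29899
e^(−0.0157t) = 0.006424 → t = ln(155.65954)/0.0157 = 5.04767/0.0157

t ≈ 321.5 days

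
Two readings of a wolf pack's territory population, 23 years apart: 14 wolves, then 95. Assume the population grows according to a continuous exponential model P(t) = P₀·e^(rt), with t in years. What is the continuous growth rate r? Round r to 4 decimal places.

r ≈ 0.0833 per year

95 = 14 · e^(r·23)
e^(23r) = 95/14 = 6.78571
r = ln(6.78571) / 23 = 1.91482 / 23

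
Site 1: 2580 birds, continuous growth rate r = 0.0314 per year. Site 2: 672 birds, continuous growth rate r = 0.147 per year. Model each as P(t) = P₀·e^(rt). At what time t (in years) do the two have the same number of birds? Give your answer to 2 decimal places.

2580·e^(0.0314t) = 672·e^(0.147t)
2580/672 = e^((0.147 − 0.0314)t) → ln(3.83929) = 0.1156·t
t = 1.34529 / 0.1156

t ≈ 11.64 years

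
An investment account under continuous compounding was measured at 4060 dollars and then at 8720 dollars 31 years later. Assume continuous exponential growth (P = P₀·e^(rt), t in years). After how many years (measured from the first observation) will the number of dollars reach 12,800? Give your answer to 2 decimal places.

t ≈ 46.57 years

r = ln(8720/4060) / 31 ≈ 0.024659 per year
t = ln(12800/4060) / r = 1.14826 / 0.024659 ≈ 46.565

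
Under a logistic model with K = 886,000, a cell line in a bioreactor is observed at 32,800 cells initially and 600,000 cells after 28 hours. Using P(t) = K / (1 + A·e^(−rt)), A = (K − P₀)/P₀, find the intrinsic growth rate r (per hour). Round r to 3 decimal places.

A = (886000 − 32800)/32800 = 26.0122
600000 = 886000/(1 + 26.0122·e^(−r·28)) → e^(−28r) = (1.47667 − 1)/26.0122 = 0.018325
r = −ln(0.018325)/28 = 3.9995/28

r ≈ 0.143 per hour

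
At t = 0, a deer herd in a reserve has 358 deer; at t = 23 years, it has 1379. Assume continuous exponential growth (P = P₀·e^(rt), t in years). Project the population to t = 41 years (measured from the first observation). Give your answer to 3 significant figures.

r = ln(1379/358) / 23 ≈ 0.058634 per year
P(41) = 358 · e^(0.058634·41) = 358 · 11.06727 ≈ 3962.08

≈ 3,960 deer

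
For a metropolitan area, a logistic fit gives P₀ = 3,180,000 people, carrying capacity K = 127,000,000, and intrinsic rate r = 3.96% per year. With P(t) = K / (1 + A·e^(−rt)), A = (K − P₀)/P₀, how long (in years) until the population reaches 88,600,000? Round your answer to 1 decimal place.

t ≈ 113.6 years

A = (127000000 − 3180000)/3180000 = 38.93711
88600000 = 127000000/(1 + 38.93711·e^(−0.0396t)) → 1 + 38.93711·e^(−0.0396t) = 1.43341
e^(−0.0396t) = 0.011131 → t = ln(89.83926)/0.0396 = 4.49802/0.0396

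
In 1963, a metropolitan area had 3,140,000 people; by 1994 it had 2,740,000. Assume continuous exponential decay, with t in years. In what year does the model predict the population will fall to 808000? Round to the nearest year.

r = ln(2740000/3140000) / 31 = -0.13626/31 ≈ -0.004396 per year
t = ln(808000/3140000) / r = -1.35742/-0.004396 ≈ 308.81 years after 1963

year 2272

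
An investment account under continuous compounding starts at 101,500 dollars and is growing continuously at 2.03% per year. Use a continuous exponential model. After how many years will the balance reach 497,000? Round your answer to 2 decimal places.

t ≈ 78.25 years

497000 = 101500 · e^(0.0203·t)
t = ln(497000/101500) / 0.0203 = ln(4.89655) / 0.0203 = 1.58853 / 0.0203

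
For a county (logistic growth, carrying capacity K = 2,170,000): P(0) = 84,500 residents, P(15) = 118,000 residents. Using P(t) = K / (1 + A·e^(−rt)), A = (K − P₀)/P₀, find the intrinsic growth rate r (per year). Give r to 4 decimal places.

r ≈ 0.0233 per year

A = (2170000 − 84500)/84500 = 24.68047
118000 = 2170000/(1 + 24.68047·e^(−r·15)) → e^(−15r) = (18.38983 − 1)/24.68047 = 0.704599
r = −ln(0.704599)/15 = 0.35013/15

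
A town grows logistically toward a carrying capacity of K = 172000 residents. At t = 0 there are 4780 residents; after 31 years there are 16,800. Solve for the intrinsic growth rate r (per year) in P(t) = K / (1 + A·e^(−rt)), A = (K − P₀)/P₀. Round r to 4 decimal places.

A = (172000 − 4780)/4780 = 34.98326
16800 = 172000/(1 + 34.98326·e^(−r·31)) → e^(−31r) = (10.2381 − 1)/34.98326 = 0.264072
r = −ln(0.264072)/31 = 1.33153/31

r ≈ 0.0430 per year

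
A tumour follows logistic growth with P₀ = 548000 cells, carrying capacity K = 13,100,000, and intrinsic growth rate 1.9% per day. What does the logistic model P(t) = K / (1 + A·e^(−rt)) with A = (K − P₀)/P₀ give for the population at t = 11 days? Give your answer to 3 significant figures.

A = (13100000 − 548000)/548000 = 22.90511
P(11) = 13100000 / (1 + 22.90511·e^(−0.019·11)) = 13100000 / (1 + 22.90511·0.811395)
= 13100000 / 19.5851 ≈ 668875.94

≈ 669,000 cells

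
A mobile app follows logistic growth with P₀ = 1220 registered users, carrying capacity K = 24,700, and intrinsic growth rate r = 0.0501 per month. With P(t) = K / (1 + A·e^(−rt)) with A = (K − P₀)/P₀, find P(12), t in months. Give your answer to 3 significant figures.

≈ 2,140 registered users

A = (24700 − 1220)/1220 = 19.2459
P(12) = 24700 / (1 + 19.2459·e^(−0.0501·12)) = 24700 / (1 + 19.2459·0.548153)
= 24700 / 11.54971 ≈ 2138.58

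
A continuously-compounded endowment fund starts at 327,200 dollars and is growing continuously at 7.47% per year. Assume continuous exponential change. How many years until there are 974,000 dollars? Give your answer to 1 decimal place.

t ≈ 14.6 years

974000 = 327200 · e^(0.0747·t)
t = ln(974000/327200) / 0.0747 = ln(2.97677) / 0.0747 = 1.09084 / 0.0747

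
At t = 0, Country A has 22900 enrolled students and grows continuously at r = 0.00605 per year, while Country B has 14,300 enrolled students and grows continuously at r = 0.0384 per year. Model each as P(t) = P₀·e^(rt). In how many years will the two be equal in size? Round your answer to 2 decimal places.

22900·e^(0.00605t) = 14300·e^(0.0384t)
22900/14300 = e^((0.0384 − 0.00605)t) → ln(1.6014) = 0.03235·t
t = 0.47088 / 0.03235

t ≈ 14.56 years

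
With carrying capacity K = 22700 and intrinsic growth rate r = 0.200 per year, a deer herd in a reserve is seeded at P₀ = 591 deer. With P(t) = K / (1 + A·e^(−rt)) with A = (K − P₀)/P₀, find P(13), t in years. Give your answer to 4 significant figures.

A = (22700 − 591)/591 = 37.40948
P(13) = 22700 / (1 + 37.40948·e^(−0.2·13)) = 22700 / (1 + 37.40948·0.074274)
= 22700 / 3.77854 ≈ 6007.62

≈ 6,008 deer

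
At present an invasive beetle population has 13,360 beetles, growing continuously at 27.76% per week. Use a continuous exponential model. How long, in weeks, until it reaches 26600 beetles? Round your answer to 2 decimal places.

t ≈ 2.48 weeks

26600 = 13360 · e^(0.2776·t)
t = ln(26600/13360) / 0.2776 = ln(1.99102) / 0.2776 = 0.68865 / 0.2776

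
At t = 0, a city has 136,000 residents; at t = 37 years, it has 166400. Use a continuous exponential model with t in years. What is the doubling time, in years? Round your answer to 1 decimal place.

r = ln(166400/136000) / 37 = ln(1.22353) / 37 ≈ 0.005452 per year
doubling time = ln 2 / |r| = 0.69315 / 0.005452

doubling time ≈ 127.1 years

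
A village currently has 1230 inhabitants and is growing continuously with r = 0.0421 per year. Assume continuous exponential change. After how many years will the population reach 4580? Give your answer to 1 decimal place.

t ≈ 31.2 years

4580 = 1230 · e^(0.0421·t)
t = ln(4580/1230) / 0.0421 = ln(3.72358) / 0.0421 = 1.31468 / 0.0421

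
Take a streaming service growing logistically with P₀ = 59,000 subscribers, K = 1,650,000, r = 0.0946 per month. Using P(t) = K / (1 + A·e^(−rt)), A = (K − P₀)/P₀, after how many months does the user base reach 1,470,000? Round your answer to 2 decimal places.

A = (1650000 − 59000)/59000 = 26.9661
1470000 = 1650000/(1 + 26.9661·e^(−0.0946t)) → 1 + 26.9661·e^(−0.0946t) = 1.12245
e^(−0.0946t) = 0.004541 → t = ln(220.22316)/0.0946 = 5.39464/0.0946

t ≈ 57.03 months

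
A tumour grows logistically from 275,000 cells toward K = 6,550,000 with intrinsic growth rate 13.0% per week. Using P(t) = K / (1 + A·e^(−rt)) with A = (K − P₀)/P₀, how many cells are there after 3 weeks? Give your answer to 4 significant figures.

≈ 398,200 cells

A = (6550000 − 275000)/275000 = 22.81818
P(3) = 6550000 / (1 + 22.81818·e^(−0.13·3)) = 6550000 / (1 + 22.81818·0.677057)
= 6550000 / 16.44921 ≈ 398195.49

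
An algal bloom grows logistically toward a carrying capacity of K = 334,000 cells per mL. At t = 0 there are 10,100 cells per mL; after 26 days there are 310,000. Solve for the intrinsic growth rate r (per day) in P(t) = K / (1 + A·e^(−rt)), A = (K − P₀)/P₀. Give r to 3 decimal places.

A = (334000 − 10100)/10100 = 32.06931
310000 = 334000/(1 + 32.06931·e^(−r·26)) → e^(−26r) = (1.07742 − 1)/32.06931 = 0.002414
r = −ln(0.002414)/26 = 6.02642/26

r ≈ 0.232 per day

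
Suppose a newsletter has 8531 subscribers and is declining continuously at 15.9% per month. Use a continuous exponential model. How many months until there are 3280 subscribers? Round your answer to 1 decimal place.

3280 = 8531 · e^(-0.159·t)
t = ln(3280/8531) / -0.159 = ln(0.38448) / -0.159 = -0.95586 / -0.159

t ≈ 6.0 months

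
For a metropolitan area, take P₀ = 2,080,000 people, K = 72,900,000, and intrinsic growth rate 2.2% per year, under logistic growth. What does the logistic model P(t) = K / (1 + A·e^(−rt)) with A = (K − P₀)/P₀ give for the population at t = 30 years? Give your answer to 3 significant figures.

A = (72900000 − 2080000)/2080000 = 34.04808
P(30) = 72900000 / (1 + 34.04808·e^(−0.022·30)) = 72900000 / (1 + 34.04808·0.516851)
= 72900000 / 18.59779 ≈ 3919819.74

≈ 3,920,000 people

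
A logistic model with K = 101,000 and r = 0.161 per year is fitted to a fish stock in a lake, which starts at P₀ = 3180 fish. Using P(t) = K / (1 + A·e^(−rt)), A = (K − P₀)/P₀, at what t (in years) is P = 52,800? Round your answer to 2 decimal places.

t ≈ 21.85 years

A = (101000 − 3180)/3180 = 30.76101
52800 = 101000/(1 + 30.76101·e^(−0.161t)) → 1 + 30.76101·e^(−0.161t) = 1.91288
e^(−0.161t) = 0.029676 → t = ln(33.6967)/0.161 = 3.5174/0.161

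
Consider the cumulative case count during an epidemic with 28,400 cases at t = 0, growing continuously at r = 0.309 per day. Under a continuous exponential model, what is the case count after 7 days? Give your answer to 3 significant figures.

≈ 247,000 cases

P(7) = 28400 · e^(0.309·7) = 28400 · e^(2.163)
= 28400 · 8.69719 ≈ 247000.2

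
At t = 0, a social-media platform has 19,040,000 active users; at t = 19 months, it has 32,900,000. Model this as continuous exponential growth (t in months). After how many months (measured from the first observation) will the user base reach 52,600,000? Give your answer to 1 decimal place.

r = ln(32900000/19040000) / 19 ≈ 0.028786 per month
t = ln(52600000/19040000) / r = 1.01617 / 0.028786 ≈ 35.301

t ≈ 35.3 months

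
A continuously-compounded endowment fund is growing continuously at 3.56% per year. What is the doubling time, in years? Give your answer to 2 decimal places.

doubling time ≈ 19.47 years

doubling time = ln(2) / |r| = 0.69315 / 0.0356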